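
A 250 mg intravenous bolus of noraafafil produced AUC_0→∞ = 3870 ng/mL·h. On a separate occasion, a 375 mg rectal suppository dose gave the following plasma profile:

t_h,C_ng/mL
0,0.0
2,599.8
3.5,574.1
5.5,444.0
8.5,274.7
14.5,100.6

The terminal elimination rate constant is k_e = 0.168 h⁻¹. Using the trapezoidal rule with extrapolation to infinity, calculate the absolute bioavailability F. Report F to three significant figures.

Trapezoidal AUC_0→14.5 (rectal suppository):
  [0→2]: (0.0+599.8)/2 × 2 = 599.8
  [2→3.5]: (599.8+574.1)/2 × 1.5 = 880.425
  [3.5→5.5]: (574.1+444.0)/2 × 2 = 1018.1
  [5.5→8.5]: (444.0+274.7)/2 × 3 = 1078.05
  [8.5→14.5]: (274.7+100.6)/2 × 6 = 1125.9
  Sum = 4702.275 ng/mL·h
Tail: C_last/k_e = 100.6/0.168 = 598.810
AUC_0→∞ (rectal suppository) = 4702.275 + 598.810 = 5301.085 ng/mL·h
F = (AUC_ev/D_ev)/(AUC_iv/D_iv) = (5301.085/375)/(3870/250) = 14.1362/15.48 = 0.9132

F = 0.913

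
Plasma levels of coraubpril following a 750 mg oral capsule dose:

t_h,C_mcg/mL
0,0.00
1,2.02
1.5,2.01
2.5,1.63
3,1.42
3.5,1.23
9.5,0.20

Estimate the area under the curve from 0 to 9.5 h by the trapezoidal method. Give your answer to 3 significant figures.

AUC = 9.55 mcg/mL·h

Trapezoidal AUC_0→9.5:
  [0→1]: (0.00+2.02)/2 × 1 = 1.01
  [1→1.5]: (2.02+2.01)/2 × 0.5 = 1.0075
  [1.5→2.5]: (2.01+1.63)/2 × 1 = 1.82
  [2.5→3]: (1.63+1.42)/2 × 0.5 = 0.7625
  [3→3.5]: (1.42+1.23)/2 × 0.5 = 0.6625
  [3.5→9.5]: (1.23+0.20)/2 × 6 = 4.29
  Sum = 9.5525 mcg/mL·h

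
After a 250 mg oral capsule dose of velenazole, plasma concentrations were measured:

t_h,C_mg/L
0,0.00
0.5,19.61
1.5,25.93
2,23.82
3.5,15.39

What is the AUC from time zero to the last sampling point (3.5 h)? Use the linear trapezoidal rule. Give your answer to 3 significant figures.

Trapezoidal AUC_0→3.5:
  [0→0.5]: (0.00+19.61)/2 × 0.5 = 4.9025
  [0.5→1.5]: (19.61+25.93)/2 × 1 = 22.77
  [1.5→2]: (25.93+23.82)/2 × 0.5 = 12.4375
  [2→3.5]: (23.82+15.39)/2 × 1.5 = 29.4075
  Sum = 69.5175 mg/L·h

AUC = 69.5 mg/L·h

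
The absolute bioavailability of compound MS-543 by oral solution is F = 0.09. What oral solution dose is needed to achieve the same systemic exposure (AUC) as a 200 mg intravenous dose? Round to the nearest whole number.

D_oral = 2222 mg

For equal systemic exposure: F × D_ev = D_iv
D_ev = D_iv / F = 200 / 0.09 = 2222.22 mg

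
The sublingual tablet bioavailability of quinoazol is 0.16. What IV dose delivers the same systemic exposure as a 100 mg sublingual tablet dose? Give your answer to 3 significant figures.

D_iv = 16.0 mg

Systemic exposure from an extravascular dose = F × D_ev, so the equivalent IV dose is F × D_ev.
D_iv = F × D_ev = 0.16 × 100 = 16 mg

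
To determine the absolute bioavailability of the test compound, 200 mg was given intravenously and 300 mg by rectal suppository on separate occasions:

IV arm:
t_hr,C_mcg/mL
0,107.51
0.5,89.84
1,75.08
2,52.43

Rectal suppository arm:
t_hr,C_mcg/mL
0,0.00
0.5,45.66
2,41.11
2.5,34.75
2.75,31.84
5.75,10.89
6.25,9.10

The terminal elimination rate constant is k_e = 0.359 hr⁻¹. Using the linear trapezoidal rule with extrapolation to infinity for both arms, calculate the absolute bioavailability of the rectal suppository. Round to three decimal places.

F = 0.440

Trapezoidal AUC_0→2 (IV):
  [0→0.5]: (107.51+89.84)/2 × 0.5 = 49.3375
  [0.5→1]: (89.84+75.08)/2 × 0.5 = 41.23
  [1→2]: (75.08+52.43)/2 × 1 = 63.755
  Sum = 154.3225 mcg/mL·hr
IV tail: 52.43/0.359 = 146.045; AUC_iv,0→∞ = 154.3225 + 146.045 = 300.3675 mcg/mL·hr
Trapezoidal AUC_0→6.25 (rectal suppository):
  [0→0.5]: (0.00+45.66)/2 × 0.5 = 11.415
  [0.5→2]: (45.66+41.11)/2 × 1.5 = 65.0775
  [2→2.5]: (41.11+34.75)/2 × 0.5 = 18.965
  [2.5→2.75]: (34.75+31.84)/2 × 0.25 = 8.32375
  [2.75→5.75]: (31.84+10.89)/2 × 3 = 64.095
  [5.75→6.25]: (10.89+9.10)/2 × 0.5 = 4.9975
  Sum = 172.87375 mcg/mL·hr
rectal suppository tail: 9.10/0.359 = 25.348; AUC_ev,0→∞ = 172.87375 + 25.348 = 198.22175 mcg/mL·hr
F = (AUC_ev/D_ev)/(AUC_iv/D_iv) = (198.22175/300)/(300.3675/200) = 0.660739/1.5018375 = 0.4400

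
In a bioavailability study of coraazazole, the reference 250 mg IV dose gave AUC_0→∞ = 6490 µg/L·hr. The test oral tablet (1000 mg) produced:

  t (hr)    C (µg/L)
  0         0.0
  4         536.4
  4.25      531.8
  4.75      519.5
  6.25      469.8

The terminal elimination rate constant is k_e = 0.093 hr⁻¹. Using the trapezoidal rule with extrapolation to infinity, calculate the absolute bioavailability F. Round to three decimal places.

F = 0.280

Trapezoidal AUC_0→6.25 (oral tablet):
  [0→4]: (0.0+536.4)/2 × 4 = 1072.8
  [4→4.25]: (536.4+531.8)/2 × 0.25 = 133.525
  [4.25→4.75]: (531.8+519.5)/2 × 0.5 = 262.825
  [4.75→6.25]: (519.5+469.8)/2 × 1.5 = 741.975
  Sum = 2211.125 µg/L·hr
Tail: C_last/k_e = 469.8/0.093 = 5051.613
AUC_0→∞ (oral tablet) = 2211.125 + 5051.613 = 7262.738 µg/L·hr
F = (AUC_ev/D_ev)/(AUC_iv/D_iv) = (7262.738/1000)/(6490/250) = 7.262738/25.96 = 0.2798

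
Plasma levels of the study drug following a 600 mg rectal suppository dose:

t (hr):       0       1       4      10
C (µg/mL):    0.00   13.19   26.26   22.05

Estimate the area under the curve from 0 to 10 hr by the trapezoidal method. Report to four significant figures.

Trapezoidal AUC_0→10:
  [0→1]: (0.00+13.19)/2 × 1 = 6.595
  [1→4]: (13.19+26.26)/2 × 3 = 59.175
  [4→10]: (26.26+22.05)/2 × 6 = 144.93
  Sum = 210.7 µg/mL·hr

AUC = 210.7 µg/mL·hr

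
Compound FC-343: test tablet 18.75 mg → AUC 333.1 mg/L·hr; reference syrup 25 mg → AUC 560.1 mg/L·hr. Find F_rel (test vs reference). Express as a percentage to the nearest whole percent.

F_rel = 79%

F_rel = (AUC_test/D_test) / (AUC_ref/D_ref)
      = (333.1/18.75) / (560.1/25)
      = 17.7653 / 22.404 = 0.7930 = 79.30%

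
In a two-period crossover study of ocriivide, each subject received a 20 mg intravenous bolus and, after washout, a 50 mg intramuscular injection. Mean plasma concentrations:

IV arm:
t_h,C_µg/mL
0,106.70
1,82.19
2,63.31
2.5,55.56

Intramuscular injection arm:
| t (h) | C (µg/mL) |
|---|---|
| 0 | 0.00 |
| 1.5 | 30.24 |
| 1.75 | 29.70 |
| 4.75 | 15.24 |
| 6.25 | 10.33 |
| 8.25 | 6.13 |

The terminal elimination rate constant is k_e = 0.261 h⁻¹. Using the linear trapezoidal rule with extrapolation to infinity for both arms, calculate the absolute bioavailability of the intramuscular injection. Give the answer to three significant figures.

F = 0.153

Trapezoidal AUC_0→2.5 (IV):
  [0→1]: (106.70+82.19)/2 × 1 = 94.445
  [1→2]: (82.19+63.31)/2 × 1 = 72.75
  [2→2.5]: (63.31+55.56)/2 × 0.5 = 29.7175
  Sum = 196.9125 µg/mL·h
IV tail: 55.56/0.261 = 212.874; AUC_iv,0→∞ = 196.9125 + 212.874 = 409.7865 µg/mL·h
Trapezoidal AUC_0→8.25 (intramuscular injection):
  [0→1.5]: (0.00+30.24)/2 × 1.5 = 22.68
  [1.5→1.75]: (30.24+29.70)/2 × 0.25 = 7.4925
  [1.75→4.75]: (29.70+15.24)/2 × 3 = 67.41
  [4.75→6.25]: (15.24+10.33)/2 × 1.5 = 19.1775
  [6.25→8.25]: (10.33+6.13)/2 × 2 = 16.46
  Sum = 133.22 µg/mL·h
intramuscular injection tail: 6.13/0.261 = 23.487; AUC_ev,0→∞ = 133.22 + 23.487 = 156.707 µg/mL·h
F = (AUC_ev/D_ev)/(AUC_iv/D_iv) = (156.707/50)/(409.7865/20) = 3.13414/20.489325 = 0.1530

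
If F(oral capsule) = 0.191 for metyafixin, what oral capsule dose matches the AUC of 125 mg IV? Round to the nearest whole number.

For equal systemic exposure: F × D_ev = D_iv
D_ev = D_iv / F = 125 / 0.191 = 654.45 mg

D_oral = 654 mg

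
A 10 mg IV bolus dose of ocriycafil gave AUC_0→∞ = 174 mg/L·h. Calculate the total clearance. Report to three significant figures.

CL = Dose_iv / AUC_0→∞
   = 10 / 174 = 0.0574713 L/h

CL = 0.0575 L/h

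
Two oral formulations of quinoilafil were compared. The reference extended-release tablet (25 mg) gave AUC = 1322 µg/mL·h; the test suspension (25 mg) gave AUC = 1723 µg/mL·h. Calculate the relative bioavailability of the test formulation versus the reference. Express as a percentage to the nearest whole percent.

F_rel = 130%

F_rel = (AUC_test/D_test) / (AUC_ref/D_ref)
      = (1723/25) / (1322/25)
      = 68.92 / 52.88 = 1.3033 = 130.33%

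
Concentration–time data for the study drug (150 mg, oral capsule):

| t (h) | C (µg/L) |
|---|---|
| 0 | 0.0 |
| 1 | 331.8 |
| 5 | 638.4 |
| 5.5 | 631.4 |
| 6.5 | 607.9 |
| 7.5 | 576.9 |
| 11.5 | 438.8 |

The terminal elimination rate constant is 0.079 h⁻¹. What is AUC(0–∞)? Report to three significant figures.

AUC = 11200 µg/L·h

Trapezoidal AUC_0→11.5:
  [0→1]: (0.0+331.8)/2 × 1 = 165.9
  [1→5]: (331.8+638.4)/2 × 4 = 1940.4
  [5→5.5]: (638.4+631.4)/2 × 0.5 = 317.45
  [5.5→6.5]: (631.4+607.9)/2 × 1 = 619.65
  [6.5→7.5]: (607.9+576.9)/2 × 1 = 592.4
  [7.5→11.5]: (576.9+438.8)/2 × 4 = 2031.4
  Sum = 5667.2 µg/L·h
Extrapolated tail: C_last / k_e = 438.8 / 0.079 = 5554.430
AUC_0→∞ = 5667.2 + 5554.430 = 11221.63 µg/L·h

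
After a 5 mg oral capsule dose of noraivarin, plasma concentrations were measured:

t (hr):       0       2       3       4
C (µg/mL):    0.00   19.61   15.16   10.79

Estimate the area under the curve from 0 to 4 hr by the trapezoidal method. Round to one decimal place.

AUC = 50.0 µg/mL·hr

Trapezoidal AUC_0→4:
  [0→2]: (0.00+19.61)/2 × 2 = 19.61
  [2→3]: (19.61+15.16)/2 × 1 = 17.385
  [3→4]: (15.16+10.79)/2 × 1 = 12.975
  Sum = 49.97 µg/mL·hr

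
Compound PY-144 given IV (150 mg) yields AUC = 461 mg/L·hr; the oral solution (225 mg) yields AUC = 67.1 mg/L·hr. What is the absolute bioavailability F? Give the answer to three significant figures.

F = (AUC_ev / D_ev) / (AUC_iv / D_iv)
  = (67.1/225) / (461/150)
  = 0.298222 / 3.07333 = 0.0970

F = 0.0970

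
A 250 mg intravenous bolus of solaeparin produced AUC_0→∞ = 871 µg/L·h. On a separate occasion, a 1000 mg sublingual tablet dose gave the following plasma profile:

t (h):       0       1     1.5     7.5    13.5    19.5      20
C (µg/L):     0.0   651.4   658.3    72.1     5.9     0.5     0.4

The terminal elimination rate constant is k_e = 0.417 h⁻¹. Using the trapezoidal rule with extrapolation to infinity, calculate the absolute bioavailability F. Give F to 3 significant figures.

F = 0.889

Trapezoidal AUC_0→20 (sublingual tablet):
  [0→1]: (0.0+651.4)/2 × 1 = 325.7
  [1→1.5]: (651.4+658.3)/2 × 0.5 = 327.425
  [1.5→7.5]: (658.3+72.1)/2 × 6 = 2191.2
  [7.5→13.5]: (72.1+5.9)/2 × 6 = 234.0
  [13.5→19.5]: (5.9+0.5)/2 × 6 = 19.2
  [19.5→20]: (0.5+0.4)/2 × 0.5 = 0.225
  Sum = 3097.75 µg/L·h
Tail: C_last/k_e = 0.4/0.417 = 0.959
AUC_0→∞ (sublingual tablet) = 3097.75 + 0.959 = 3098.709 µg/L·h
F = (AUC_ev/D_ev)/(AUC_iv/D_iv) = (3098.709/1000)/(871/250) = 3.098709/3.484 = 0.8894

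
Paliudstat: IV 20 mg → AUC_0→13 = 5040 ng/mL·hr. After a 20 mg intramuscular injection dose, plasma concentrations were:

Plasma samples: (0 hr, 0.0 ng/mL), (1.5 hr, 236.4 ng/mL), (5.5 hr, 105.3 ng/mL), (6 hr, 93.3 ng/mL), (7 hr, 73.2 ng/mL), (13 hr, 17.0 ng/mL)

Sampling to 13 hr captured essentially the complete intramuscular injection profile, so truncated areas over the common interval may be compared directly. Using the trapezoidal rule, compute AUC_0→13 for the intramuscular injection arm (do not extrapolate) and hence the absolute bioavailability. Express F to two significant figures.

Trapezoidal AUC_0→13 (intramuscular injection):
  [0→1.5]: (0.0+236.4)/2 × 1.5 = 177.3
  [1.5→5.5]: (236.4+105.3)/2 × 4 = 683.4
  [5.5→6]: (105.3+93.3)/2 × 0.5 = 49.65
  [6→7]: (93.3+73.2)/2 × 1 = 83.25
  [7→13]: (73.2+17.0)/2 × 6 = 270.6
  Sum = 1264.2 ng/mL·hr
F = (AUC_ev/D_ev)/(AUC_iv/D_iv) = (1264.2/20)/(5040/20) = 63.21/252 = 0.2508

F = 0.25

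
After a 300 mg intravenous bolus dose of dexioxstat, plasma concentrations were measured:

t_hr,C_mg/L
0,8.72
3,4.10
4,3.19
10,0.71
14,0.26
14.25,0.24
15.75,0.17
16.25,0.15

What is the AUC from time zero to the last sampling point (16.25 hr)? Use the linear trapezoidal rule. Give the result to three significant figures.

Trapezoidal AUC_0→16.25:
  [0→3]: (8.72+4.10)/2 × 3 = 19.23
  [3→4]: (4.10+3.19)/2 × 1 = 3.645
  [4→10]: (3.19+0.71)/2 × 6 = 11.7
  [10→14]: (0.71+0.26)/2 × 4 = 1.94
  [14→14.25]: (0.26+0.24)/2 × 0.25 = 0.0625
  [14.25→15.75]: (0.24+0.17)/2 × 1.5 = 0.3075
  [15.75→16.25]: (0.17+0.15)/2 × 0.5 = 0.08
  Sum = 36.965 mg/L·hr

AUC = 37.0 mg/L·hr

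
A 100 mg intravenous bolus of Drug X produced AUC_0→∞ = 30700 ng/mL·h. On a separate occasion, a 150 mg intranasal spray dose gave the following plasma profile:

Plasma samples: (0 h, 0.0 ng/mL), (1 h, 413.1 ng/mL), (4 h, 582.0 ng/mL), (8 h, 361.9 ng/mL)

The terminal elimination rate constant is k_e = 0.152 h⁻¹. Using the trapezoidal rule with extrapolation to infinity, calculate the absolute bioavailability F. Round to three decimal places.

F = 0.130

Trapezoidal AUC_0→8 (intranasal spray):
  [0→1]: (0.0+413.1)/2 × 1 = 206.55
  [1→4]: (413.1+582.0)/2 × 3 = 1492.65
  [4→8]: (582.0+361.9)/2 × 4 = 1887.8
  Sum = 3587.0 ng/mL·h
Tail: C_last/k_e = 361.9/0.152 = 2380.921
AUC_0→∞ (intranasal spray) = 3587.0 + 2380.921 = 5967.921 ng/mL·h
F = (AUC_ev/D_ev)/(AUC_iv/D_iv) = (5967.921/150)/(30700/100) = 39.78614/307 = 0.1296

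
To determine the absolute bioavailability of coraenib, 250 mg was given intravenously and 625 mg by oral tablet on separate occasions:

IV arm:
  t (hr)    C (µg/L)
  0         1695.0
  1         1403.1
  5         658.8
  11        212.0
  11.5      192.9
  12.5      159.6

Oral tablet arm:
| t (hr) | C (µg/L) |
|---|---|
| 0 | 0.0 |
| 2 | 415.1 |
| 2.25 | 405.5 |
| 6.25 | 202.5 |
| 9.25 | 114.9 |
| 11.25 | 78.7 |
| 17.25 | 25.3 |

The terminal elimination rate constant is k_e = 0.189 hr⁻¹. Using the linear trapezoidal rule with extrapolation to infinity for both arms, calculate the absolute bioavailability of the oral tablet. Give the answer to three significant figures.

F = 0.121

Trapezoidal AUC_0→12.5 (IV):
  [0→1]: (1695.0+1403.1)/2 × 1 = 1549.05
  [1→5]: (1403.1+658.8)/2 × 4 = 4123.8
  [5→11]: (658.8+212.0)/2 × 6 = 2612.4
  [11→11.5]: (212.0+192.9)/2 × 0.5 = 101.225
  [11.5→12.5]: (192.9+159.6)/2 × 1 = 176.25
  Sum = 8562.725 µg/L·hr
IV tail: 159.6/0.189 = 844.444; AUC_iv,0→∞ = 8562.725 + 844.444 = 9407.169 µg/L·hr
Trapezoidal AUC_0→17.25 (oral tablet):
  [0→2]: (0.0+415.1)/2 × 2 = 415.1
  [2→2.25]: (415.1+405.5)/2 × 0.25 = 102.575
  [2.25→6.25]: (405.5+202.5)/2 × 4 = 1216.0
  [6.25→9.25]: (202.5+114.9)/2 × 3 = 476.1
  [9.25→11.25]: (114.9+78.7)/2 × 2 = 193.6
  [11.25→17.25]: (78.7+25.3)/2 × 6 = 312.0
  Sum = 2715.375 µg/L·hr
oral tablet tail: 25.3/0.189 = 133.862; AUC_ev,0→∞ = 2715.375 + 133.862 = 2849.237 µg/L·hr
F = (AUC_ev/D_ev)/(AUC_iv/D_iv) = (2849.237/625)/(9407.169/250) = 4.5587792/37.628676 = 0.1212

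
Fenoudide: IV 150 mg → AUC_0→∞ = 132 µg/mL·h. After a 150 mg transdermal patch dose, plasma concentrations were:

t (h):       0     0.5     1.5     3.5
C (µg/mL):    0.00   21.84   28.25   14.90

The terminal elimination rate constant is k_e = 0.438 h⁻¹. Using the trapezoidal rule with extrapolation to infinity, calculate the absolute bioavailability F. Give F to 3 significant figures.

Trapezoidal AUC_0→3.5 (transdermal patch):
  [0→0.5]: (0.00+21.84)/2 × 0.5 = 5.46
  [0.5→1.5]: (21.84+28.25)/2 × 1 = 25.045
  [1.5→3.5]: (28.25+14.90)/2 × 2 = 43.15
  Sum = 73.655 µg/mL·h
Tail: C_last/k_e = 14.90/0.438 = 34.018
AUC_0→∞ (transdermal patch) = 73.655 + 34.018 = 107.673 µg/mL·h
F = (AUC_ev/D_ev)/(AUC_iv/D_iv) = (107.673/150)/(132/150) = 0.71782/0.88 = 0.8157

F = 0.816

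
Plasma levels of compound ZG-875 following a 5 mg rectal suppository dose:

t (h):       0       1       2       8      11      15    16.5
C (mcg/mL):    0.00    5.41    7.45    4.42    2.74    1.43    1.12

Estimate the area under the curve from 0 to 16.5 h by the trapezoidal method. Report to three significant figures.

AUC = 65.7 mcg/mL·h

Trapezoidal AUC_0→16.5:
  [0→1]: (0.00+5.41)/2 × 1 = 2.705
  [1→2]: (5.41+7.45)/2 × 1 = 6.43
  [2→8]: (7.45+4.42)/2 × 6 = 35.61
  [8→11]: (4.42+2.74)/2 × 3 = 10.74
  [11→15]: (2.74+1.43)/2 × 4 = 8.34
  [15→16.5]: (1.43+1.12)/2 × 1.5 = 1.9125
  Sum = 65.7375 mcg/mL·h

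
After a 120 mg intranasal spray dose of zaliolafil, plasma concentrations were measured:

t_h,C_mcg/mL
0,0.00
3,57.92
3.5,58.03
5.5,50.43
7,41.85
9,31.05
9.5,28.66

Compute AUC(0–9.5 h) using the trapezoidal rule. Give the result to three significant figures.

AUC = 381 mcg/mL·h

Trapezoidal AUC_0→9.5:
  [0→3]: (0.00+57.92)/2 × 3 = 86.88
  [3→3.5]: (57.92+58.03)/2 × 0.5 = 28.9875
  [3.5→5.5]: (58.03+50.43)/2 × 2 = 108.46
  [5.5→7]: (50.43+41.85)/2 × 1.5 = 69.21
  [7→9]: (41.85+31.05)/2 × 2 = 72.9
  [9→9.5]: (31.05+28.66)/2 × 0.5 = 14.9275
  Sum = 381.365 mcg/mL·h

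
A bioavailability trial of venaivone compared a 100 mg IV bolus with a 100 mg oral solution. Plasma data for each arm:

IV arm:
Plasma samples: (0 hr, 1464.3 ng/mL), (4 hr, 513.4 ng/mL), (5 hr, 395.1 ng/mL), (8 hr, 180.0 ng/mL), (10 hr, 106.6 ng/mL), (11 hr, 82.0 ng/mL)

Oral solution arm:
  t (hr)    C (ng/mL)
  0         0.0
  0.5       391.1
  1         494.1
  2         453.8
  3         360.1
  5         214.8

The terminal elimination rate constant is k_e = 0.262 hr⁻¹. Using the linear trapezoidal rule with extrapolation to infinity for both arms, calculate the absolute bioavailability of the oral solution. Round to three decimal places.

Trapezoidal AUC_0→11 (IV):
  [0→4]: (1464.3+513.4)/2 × 4 = 3955.4
  [4→5]: (513.4+395.1)/2 × 1 = 454.25
  [5→8]: (395.1+180.0)/2 × 3 = 862.65
  [8→10]: (180.0+106.6)/2 × 2 = 286.6
  [10→11]: (106.6+82.0)/2 × 1 = 94.3
  Sum = 5653.2 ng/mL·hr
IV tail: 82.0/0.262 = 312.977; AUC_iv,0→∞ = 5653.2 + 312.977 = 5966.177 ng/mL·hr
Trapezoidal AUC_0→5 (oral solution):
  [0→0.5]: (0.0+391.1)/2 × 0.5 = 97.775
  [0.5→1]: (391.1+494.1)/2 × 0.5 = 221.3
  [1→2]: (494.1+453.8)/2 × 1 = 473.95
  [2→3]: (453.8+360.1)/2 × 1 = 406.95
  [3→5]: (360.1+214.8)/2 × 2 = 574.9
  Sum = 1774.875 ng/mL·hr
oral solution tail: 214.8/0.262 = 819.847; AUC_ev,0→∞ = 1774.875 + 819.847 = 2594.722 ng/mL·hr
F = (AUC_ev/D_ev)/(AUC_iv/D_iv) = (2594.722/100)/(5966.177/100) = 25.94722/59.66177 = 0.4349

F = 0.435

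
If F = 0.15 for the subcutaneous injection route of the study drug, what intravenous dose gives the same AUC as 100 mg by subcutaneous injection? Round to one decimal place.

D_iv = 15.0 mg

Systemic exposure from an extravascular dose = F × D_ev, so the equivalent IV dose is F × D_ev.
D_iv = F × D_ev = 0.15 × 100 = 15 mg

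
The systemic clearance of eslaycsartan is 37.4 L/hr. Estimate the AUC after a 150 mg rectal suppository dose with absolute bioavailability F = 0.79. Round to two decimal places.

AUC = 3.17 mg/L·hr

AUC_0→∞ = F × Dose / CL
        = 0.79 × 150 / 37.4 = 3.16845 mg/L·hr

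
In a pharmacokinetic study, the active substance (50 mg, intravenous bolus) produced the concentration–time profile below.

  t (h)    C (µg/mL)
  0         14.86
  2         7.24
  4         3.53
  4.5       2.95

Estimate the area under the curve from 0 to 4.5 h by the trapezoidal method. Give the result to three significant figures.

Trapezoidal AUC_0→4.5:
  [0→2]: (14.86+7.24)/2 × 2 = 22.1
  [2→4]: (7.24+3.53)/2 × 2 = 10.77
  [4→4.5]: (3.53+2.95)/2 × 0.5 = 1.62
  Sum = 34.49 µg/mL·h

AUC = 34.5 µg/mL·h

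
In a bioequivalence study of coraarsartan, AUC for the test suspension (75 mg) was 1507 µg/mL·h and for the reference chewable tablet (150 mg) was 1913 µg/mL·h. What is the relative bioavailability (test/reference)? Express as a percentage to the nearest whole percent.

F_rel = 158%

F_rel = (AUC_test/D_test) / (AUC_ref/D_ref)
      = (1507/75) / (1913/150)
      = 20.0933 / 12.7533 = 1.5755 = 157.55%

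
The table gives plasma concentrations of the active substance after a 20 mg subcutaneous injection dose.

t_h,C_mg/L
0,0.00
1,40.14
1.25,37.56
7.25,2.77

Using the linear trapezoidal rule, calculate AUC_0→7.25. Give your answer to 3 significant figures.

AUC = 151 mg/L·h

Trapezoidal AUC_0→7.25:
  [0→1]: (0.00+40.14)/2 × 1 = 20.07
  [1→1.25]: (40.14+37.56)/2 × 0.25 = 9.7125
  [1.25→7.25]: (37.56+2.77)/2 × 6 = 120.99
  Sum = 150.7725 mg/L·h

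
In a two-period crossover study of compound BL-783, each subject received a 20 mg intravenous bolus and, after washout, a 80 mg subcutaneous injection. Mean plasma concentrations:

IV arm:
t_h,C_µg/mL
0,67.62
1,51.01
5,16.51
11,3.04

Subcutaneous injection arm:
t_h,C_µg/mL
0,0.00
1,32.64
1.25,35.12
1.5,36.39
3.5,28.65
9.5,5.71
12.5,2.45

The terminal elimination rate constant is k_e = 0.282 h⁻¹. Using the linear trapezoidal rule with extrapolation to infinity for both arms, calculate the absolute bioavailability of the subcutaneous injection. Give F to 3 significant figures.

F = 0.211

Trapezoidal AUC_0→11 (IV):
  [0→1]: (67.62+51.01)/2 × 1 = 59.315
  [1→5]: (51.01+16.51)/2 × 4 = 135.04
  [5→11]: (16.51+3.04)/2 × 6 = 58.65
  Sum = 253.005 µg/mL·h
IV tail: 3.04/0.282 = 10.780; AUC_iv,0→∞ = 253.005 + 10.780 = 263.785 µg/mL·h
Trapezoidal AUC_0→12.5 (subcutaneous injection):
  [0→1]: (0.00+32.64)/2 × 1 = 16.32
  [1→1.25]: (32.64+35.12)/2 × 0.25 = 8.47
  [1.25→1.5]: (35.12+36.39)/2 × 0.25 = 8.93875
  [1.5→3.5]: (36.39+28.65)/2 × 2 = 65.04
  [3.5→9.5]: (28.65+5.71)/2 × 6 = 103.08
  [9.5→12.5]: (5.71+2.45)/2 × 3 = 12.24
  Sum = 214.08875 µg/mL·h
subcutaneous injection tail: 2.45/0.282 = 8.688; AUC_ev,0→∞ = 214.08875 + 8.688 = 222.77675 µg/mL·h
F = (AUC_ev/D_ev)/(AUC_iv/D_iv) = (222.77675/80)/(263.785/20) = 2.78471/13.18925 = 0.2111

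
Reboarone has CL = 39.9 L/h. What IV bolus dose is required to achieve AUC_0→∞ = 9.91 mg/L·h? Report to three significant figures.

Dose_iv = CL × AUC_0→∞
     = 39.9 × 9.91 = 395.409 mg

Dose = 395 mg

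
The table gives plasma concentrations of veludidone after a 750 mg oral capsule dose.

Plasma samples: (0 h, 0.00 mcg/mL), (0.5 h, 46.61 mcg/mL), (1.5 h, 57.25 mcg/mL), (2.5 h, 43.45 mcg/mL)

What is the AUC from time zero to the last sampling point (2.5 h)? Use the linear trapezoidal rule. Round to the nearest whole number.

Trapezoidal AUC_0→2.5:
  [0→0.5]: (0.00+46.61)/2 × 0.5 = 11.6525
  [0.5→1.5]: (46.61+57.25)/2 × 1 = 51.93
  [1.5→2.5]: (57.25+43.45)/2 × 1 = 50.35
  Sum = 113.9325 mcg/mL·h

AUC = 114 mcg/mL·h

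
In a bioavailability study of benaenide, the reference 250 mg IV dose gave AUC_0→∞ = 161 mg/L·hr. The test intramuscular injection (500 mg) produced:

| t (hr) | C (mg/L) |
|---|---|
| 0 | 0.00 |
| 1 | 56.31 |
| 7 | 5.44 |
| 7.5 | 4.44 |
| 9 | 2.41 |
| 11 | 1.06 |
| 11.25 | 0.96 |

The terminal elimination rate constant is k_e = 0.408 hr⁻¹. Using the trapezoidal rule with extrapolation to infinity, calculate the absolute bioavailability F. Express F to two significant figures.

F = 0.71

Trapezoidal AUC_0→11.25 (intramuscular injection):
  [0→1]: (0.00+56.31)/2 × 1 = 28.155
  [1→7]: (56.31+5.44)/2 × 6 = 185.25
  [7→7.5]: (5.44+4.44)/2 × 0.5 = 2.47
  [7.5→9]: (4.44+2.41)/2 × 1.5 = 5.1375
  [9→11]: (2.41+1.06)/2 × 2 = 3.47
  [11→11.25]: (1.06+0.96)/2 × 0.25 = 0.2525
  Sum = 224.735 mg/L·hr
Tail: C_last/k_e = 0.96/0.408 = 2.353
AUC_0→∞ (intramuscular injection) = 224.735 + 2.353 = 227.088 mg/L·hr
F = (AUC_ev/D_ev)/(AUC_iv/D_iv) = (227.088/500)/(161/250) = 0.454176/0.644 = 0.7052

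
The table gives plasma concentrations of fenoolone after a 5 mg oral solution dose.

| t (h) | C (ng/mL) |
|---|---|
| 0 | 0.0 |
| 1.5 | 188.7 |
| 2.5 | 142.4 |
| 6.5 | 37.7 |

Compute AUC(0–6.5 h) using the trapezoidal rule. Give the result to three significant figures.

Trapezoidal AUC_0→6.5:
  [0→1.5]: (0.0+188.7)/2 × 1.5 = 141.525
  [1.5→2.5]: (188.7+142.4)/2 × 1 = 165.55
  [2.5→6.5]: (142.4+37.7)/2 × 4 = 360.2
  Sum = 667.275 ng/mL·h

AUC = 667 ng/mL·h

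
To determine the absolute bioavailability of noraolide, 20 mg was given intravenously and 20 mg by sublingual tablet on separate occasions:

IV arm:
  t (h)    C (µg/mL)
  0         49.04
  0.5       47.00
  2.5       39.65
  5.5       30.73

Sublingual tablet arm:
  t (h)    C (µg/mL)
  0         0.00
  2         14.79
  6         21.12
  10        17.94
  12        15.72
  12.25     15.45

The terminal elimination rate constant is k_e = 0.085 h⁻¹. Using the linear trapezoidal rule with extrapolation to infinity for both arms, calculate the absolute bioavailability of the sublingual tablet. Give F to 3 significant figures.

Trapezoidal AUC_0→5.5 (IV):
  [0→0.5]: (49.04+47.00)/2 × 0.5 = 24.01
  [0.5→2.5]: (47.00+39.65)/2 × 2 = 86.65
  [2.5→5.5]: (39.65+30.73)/2 × 3 = 105.57
  Sum = 216.23 µg/mL·h
IV tail: 30.73/0.085 = 361.529; AUC_iv,0→∞ = 216.23 + 361.529 = 577.759 µg/mL·h
Trapezoidal AUC_0→12.25 (sublingual tablet):
  [0→2]: (0.00+14.79)/2 × 2 = 14.79
  [2→6]: (14.79+21.12)/2 × 4 = 71.82
  [6→10]: (21.12+17.94)/2 × 4 = 78.12
  [10→12]: (17.94+15.72)/2 × 2 = 33.66
  [12→12.25]: (15.72+15.45)/2 × 0.25 = 3.89625
  Sum = 202.28625 µg/mL·h
sublingual tablet tail: 15.45/0.085 = 181.765; AUC_ev,0→∞ = 202.28625 + 181.765 = 384.05125 µg/mL·h
F = (AUC_ev/D_ev)/(AUC_iv/D_iv) = (384.05125/20)/(577.759/20) = 19.2026/28.88795 = 0.6647

F = 0.665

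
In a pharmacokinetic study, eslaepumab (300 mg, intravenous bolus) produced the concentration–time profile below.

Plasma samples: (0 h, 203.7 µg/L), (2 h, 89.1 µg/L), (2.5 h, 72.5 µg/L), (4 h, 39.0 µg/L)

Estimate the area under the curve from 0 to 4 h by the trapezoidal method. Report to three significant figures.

AUC = 417 µg/L·h

Trapezoidal AUC_0→4:
  [0→2]: (203.7+89.1)/2 × 2 = 292.8
  [2→2.5]: (89.1+72.5)/2 × 0.5 = 40.4
  [2.5→4]: (72.5+39.0)/2 × 1.5 = 83.625
  Sum = 416.825 µg/L·h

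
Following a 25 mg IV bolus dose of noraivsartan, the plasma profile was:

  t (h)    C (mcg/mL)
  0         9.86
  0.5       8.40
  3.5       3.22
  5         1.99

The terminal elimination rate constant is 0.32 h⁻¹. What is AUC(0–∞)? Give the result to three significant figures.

Trapezoidal AUC_0→5:
  [0→0.5]: (9.86+8.40)/2 × 0.5 = 4.565
  [0.5→3.5]: (8.40+3.22)/2 × 3 = 17.43
  [3.5→5]: (3.22+1.99)/2 × 1.5 = 3.9075
  Sum = 25.9025 mcg/mL·h
Extrapolated tail: C_last / k_e = 1.99 / 0.32 = 6.219
AUC_0→∞ = 25.9025 + 6.219 = 32.1215 mcg/mL·h

AUC = 32.1 mcg/mL·h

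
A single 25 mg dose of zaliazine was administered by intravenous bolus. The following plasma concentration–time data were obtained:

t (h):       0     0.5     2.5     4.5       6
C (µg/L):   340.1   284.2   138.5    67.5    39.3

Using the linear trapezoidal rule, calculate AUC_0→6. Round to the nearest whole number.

AUC = 865 µg/L·h

Trapezoidal AUC_0→6:
  [0→0.5]: (340.1+284.2)/2 × 0.5 = 156.075
  [0.5→2.5]: (284.2+138.5)/2 × 2 = 422.7
  [2.5→4.5]: (138.5+67.5)/2 × 2 = 206.0
  [4.5→6]: (67.5+39.3)/2 × 1.5 = 80.1
  Sum = 864.875 µg/L·h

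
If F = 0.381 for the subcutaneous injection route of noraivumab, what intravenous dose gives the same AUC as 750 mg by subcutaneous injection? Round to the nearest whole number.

Systemic exposure from an extravascular dose = F × D_ev, so the equivalent IV dose is F × D_ev.
D_iv = F × D_ev = 0.381 × 750 = 285.75 mg

D_iv = 286 mg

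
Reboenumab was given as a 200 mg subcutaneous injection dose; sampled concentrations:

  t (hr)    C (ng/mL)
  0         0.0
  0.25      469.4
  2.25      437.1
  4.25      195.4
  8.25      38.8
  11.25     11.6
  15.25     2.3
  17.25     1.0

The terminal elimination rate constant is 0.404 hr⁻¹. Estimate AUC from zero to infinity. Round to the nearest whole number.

AUC = 2175 ng/mL·hr

Trapezoidal AUC_0→17.25:
  [0→0.25]: (0.0+469.4)/2 × 0.25 = 58.675
  [0.25→2.25]: (469.4+437.1)/2 × 2 = 906.5
  [2.25→4.25]: (437.1+195.4)/2 × 2 = 632.5
  [4.25→8.25]: (195.4+38.8)/2 × 4 = 468.4
  [8.25→11.25]: (38.8+11.6)/2 × 3 = 75.6
  [11.25→15.25]: (11.6+2.3)/2 × 4 = 27.8
  [15.25→17.25]: (2.3+1.0)/2 × 2 = 3.3
  Sum = 2172.775 ng/mL·hr
Extrapolated tail: C_last / k_e = 1.0 / 0.404 = 2.475
AUC_0→∞ = 2172.775 + 2.475 = 2175.25 ng/mL·hr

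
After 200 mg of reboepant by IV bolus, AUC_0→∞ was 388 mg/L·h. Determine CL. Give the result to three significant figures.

CL = Dose_iv / AUC_0→∞
   = 200 / 388 = 0.515464 L/h

CL = 0.515 L/h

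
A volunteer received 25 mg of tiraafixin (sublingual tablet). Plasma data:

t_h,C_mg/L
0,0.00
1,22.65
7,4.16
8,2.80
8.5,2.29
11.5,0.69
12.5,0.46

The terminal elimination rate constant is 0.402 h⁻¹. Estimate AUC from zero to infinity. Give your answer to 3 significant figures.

Trapezoidal AUC_0→12.5:
  [0→1]: (0.00+22.65)/2 × 1 = 11.325
  [1→7]: (22.65+4.16)/2 × 6 = 80.43
  [7→8]: (4.16+2.80)/2 × 1 = 3.48
  [8→8.5]: (2.80+2.29)/2 × 0.5 = 1.2725
  [8.5→11.5]: (2.29+0.69)/2 × 3 = 4.47
  [11.5→12.5]: (0.69+0.46)/2 × 1 = 0.575
  Sum = 101.5525 mg/L·h
Extrapolated tail: C_last / k_e = 0.46 / 0.402 = 1.144
AUC_0→∞ = 101.5525 + 1.144 = 102.6965 mg/L·h

AUC = 103 mg/L·h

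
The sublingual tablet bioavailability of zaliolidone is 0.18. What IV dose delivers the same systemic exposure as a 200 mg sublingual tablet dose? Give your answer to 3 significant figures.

Systemic exposure from an extravascular dose = F × D_ev, so the equivalent IV dose is F × D_ev.
D_iv = F × D_ev = 0.18 × 200 = 36 mg

D_iv = 36.0 mg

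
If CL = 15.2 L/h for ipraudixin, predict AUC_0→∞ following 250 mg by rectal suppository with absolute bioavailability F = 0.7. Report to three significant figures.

AUC = 11.5 mg/L·h

AUC_0→∞ = F × Dose / CL
        = 0.7 × 250 / 15.2 = 11.5132 mg/L·h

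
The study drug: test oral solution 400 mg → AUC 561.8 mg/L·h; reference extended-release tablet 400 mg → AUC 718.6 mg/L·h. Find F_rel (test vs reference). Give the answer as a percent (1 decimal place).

F_rel = 78.2%

F_rel = (AUC_test/D_test) / (AUC_ref/D_ref)
      = (561.8/400) / (718.6/400)
      = 1.4045 / 1.7965 = 0.7818 = 78.18%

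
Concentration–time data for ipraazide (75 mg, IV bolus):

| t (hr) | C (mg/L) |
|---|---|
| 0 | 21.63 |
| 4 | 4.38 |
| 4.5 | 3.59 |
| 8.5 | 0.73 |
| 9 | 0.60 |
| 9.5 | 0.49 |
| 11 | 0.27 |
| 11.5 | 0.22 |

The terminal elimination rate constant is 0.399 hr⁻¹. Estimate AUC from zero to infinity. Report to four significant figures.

Trapezoidal AUC_0→11.5:
  [0→4]: (21.63+4.38)/2 × 4 = 52.02
  [4→4.5]: (4.38+3.59)/2 × 0.5 = 1.9925
  [4.5→8.5]: (3.59+0.73)/2 × 4 = 8.64
  [8.5→9]: (0.73+0.60)/2 × 0.5 = 0.3325
  [9→9.5]: (0.60+0.49)/2 × 0.5 = 0.2725
  [9.5→11]: (0.49+0.27)/2 × 1.5 = 0.57
  [11→11.5]: (0.27+0.22)/2 × 0.5 = 0.1225
  Sum = 63.95 mg/L·hr
Extrapolated tail: C_last / k_e = 0.22 / 0.399 = 0.551
AUC_0→∞ = 63.95 + 0.551 = 64.501 mg/L·hr

AUC = 64.50 mg/L·hr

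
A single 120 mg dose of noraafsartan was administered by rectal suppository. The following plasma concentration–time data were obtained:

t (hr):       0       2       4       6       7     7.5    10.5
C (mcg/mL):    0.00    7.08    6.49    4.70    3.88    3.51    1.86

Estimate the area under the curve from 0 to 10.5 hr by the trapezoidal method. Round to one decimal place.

AUC = 46.0 mcg/mL·hr

Trapezoidal AUC_0→10.5:
  [0→2]: (0.00+7.08)/2 × 2 = 7.08
  [2→4]: (7.08+6.49)/2 × 2 = 13.57
  [4→6]: (6.49+4.70)/2 × 2 = 11.19
  [6→7]: (4.70+3.88)/2 × 1 = 4.29
  [7→7.5]: (3.88+3.51)/2 × 0.5 = 1.8475
  [7.5→10.5]: (3.51+1.86)/2 × 3 = 8.055
  Sum = 46.0325 mcg/mL·hr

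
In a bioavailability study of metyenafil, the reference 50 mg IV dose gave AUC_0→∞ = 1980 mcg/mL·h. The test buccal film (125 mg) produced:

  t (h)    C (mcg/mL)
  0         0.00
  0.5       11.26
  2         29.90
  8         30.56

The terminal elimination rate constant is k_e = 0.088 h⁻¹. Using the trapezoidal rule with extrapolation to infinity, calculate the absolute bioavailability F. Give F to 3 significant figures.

F = 0.114

Trapezoidal AUC_0→8 (buccal film):
  [0→0.5]: (0.00+11.26)/2 × 0.5 = 2.815
  [0.5→2]: (11.26+29.90)/2 × 1.5 = 30.87
  [2→8]: (29.90+30.56)/2 × 6 = 181.38
  Sum = 215.065 mcg/mL·h
Tail: C_last/k_e = 30.56/0.088 = 347.273
AUC_0→∞ (buccal film) = 215.065 + 347.273 = 562.338 mcg/mL·h
F = (AUC_ev/D_ev)/(AUC_iv/D_iv) = (562.338/125)/(1980/50) = 4.498704/39.6 = 0.1136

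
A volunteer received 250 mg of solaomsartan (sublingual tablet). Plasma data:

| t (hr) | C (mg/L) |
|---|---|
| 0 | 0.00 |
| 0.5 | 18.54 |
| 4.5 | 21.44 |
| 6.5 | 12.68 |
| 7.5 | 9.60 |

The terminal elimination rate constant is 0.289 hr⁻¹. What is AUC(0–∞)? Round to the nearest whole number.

Trapezoidal AUC_0→7.5:
  [0→0.5]: (0.00+18.54)/2 × 0.5 = 4.635
  [0.5→4.5]: (18.54+21.44)/2 × 4 = 79.96
  [4.5→6.5]: (21.44+12.68)/2 × 2 = 34.12
  [6.5→7.5]: (12.68+9.60)/2 × 1 = 11.14
  Sum = 129.855 mg/L·hr
Extrapolated tail: C_last / k_e = 9.60 / 0.289 = 33.218
AUC_0→∞ = 129.855 + 33.218 = 163.073 mg/L·hr

AUC = 163 mg/L·hr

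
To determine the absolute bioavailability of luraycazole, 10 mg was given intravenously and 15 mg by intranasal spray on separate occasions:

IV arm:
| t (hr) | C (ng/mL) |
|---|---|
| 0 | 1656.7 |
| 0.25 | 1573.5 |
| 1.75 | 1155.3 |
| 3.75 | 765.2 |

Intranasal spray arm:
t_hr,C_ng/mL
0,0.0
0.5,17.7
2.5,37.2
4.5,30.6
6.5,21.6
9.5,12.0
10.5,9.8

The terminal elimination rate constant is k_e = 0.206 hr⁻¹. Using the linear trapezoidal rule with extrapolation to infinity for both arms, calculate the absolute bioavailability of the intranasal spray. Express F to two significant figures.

Trapezoidal AUC_0→3.75 (IV):
  [0→0.25]: (1656.7+1573.5)/2 × 0.25 = 403.775
  [0.25→1.75]: (1573.5+1155.3)/2 × 1.5 = 2046.6
  [1.75→3.75]: (1155.3+765.2)/2 × 2 = 1920.5
  Sum = 4370.875 ng/mL·hr
IV tail: 765.2/0.206 = 3714.563; AUC_iv,0→∞ = 4370.875 + 3714.563 = 8085.438 ng/mL·hr
Trapezoidal AUC_0→10.5 (intranasal spray):
  [0→0.5]: (0.0+17.7)/2 × 0.5 = 4.425
  [0.5→2.5]: (17.7+37.2)/2 × 2 = 54.9
  [2.5→4.5]: (37.2+30.6)/2 × 2 = 67.8
  [4.5→6.5]: (30.6+21.6)/2 × 2 = 52.2
  [6.5→9.5]: (21.6+12.0)/2 × 3 = 50.4
  [9.5→10.5]: (12.0+9.8)/2 × 1 = 10.9
  Sum = 240.625 ng/mL·hr
intranasal spray tail: 9.8/0.206 = 47.573; AUC_ev,0→∞ = 240.625 + 47.573 = 288.198 ng/mL·hr
F = (AUC_ev/D_ev)/(AUC_iv/D_iv) = (288.198/15)/(8085.438/10) = 19.2132/808.5438 = 0.0238

F = 0.024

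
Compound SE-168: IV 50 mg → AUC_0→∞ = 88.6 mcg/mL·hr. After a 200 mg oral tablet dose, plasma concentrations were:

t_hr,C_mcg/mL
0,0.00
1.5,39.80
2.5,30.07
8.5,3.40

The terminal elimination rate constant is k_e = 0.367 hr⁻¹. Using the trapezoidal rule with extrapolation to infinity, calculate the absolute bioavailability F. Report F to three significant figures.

Trapezoidal AUC_0→8.5 (oral tablet):
  [0→1.5]: (0.00+39.80)/2 × 1.5 = 29.85
  [1.5→2.5]: (39.80+30.07)/2 × 1 = 34.935
  [2.5→8.5]: (30.07+3.40)/2 × 6 = 100.41
  Sum = 165.195 mcg/mL·hr
Tail: C_last/k_e = 3.40/0.367 = 9.264
AUC_0→∞ (oral tablet) = 165.195 + 9.264 = 174.459 mcg/mL·hr
F = (AUC_ev/D_ev)/(AUC_iv/D_iv) = (174.459/200)/(88.6/50) = 0.872295/1.772 = 0.4923

F = 0.492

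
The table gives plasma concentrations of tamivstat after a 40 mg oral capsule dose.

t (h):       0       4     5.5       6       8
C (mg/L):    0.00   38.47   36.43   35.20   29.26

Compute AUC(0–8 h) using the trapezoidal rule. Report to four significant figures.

Trapezoidal AUC_0→8:
  [0→4]: (0.00+38.47)/2 × 4 = 76.94
  [4→5.5]: (38.47+36.43)/2 × 1.5 = 56.175
  [5.5→6]: (36.43+35.20)/2 × 0.5 = 17.9075
  [6→8]: (35.20+29.26)/2 × 2 = 64.46
  Sum = 215.4825 mg/L·h

AUC = 215.5 mg/L·h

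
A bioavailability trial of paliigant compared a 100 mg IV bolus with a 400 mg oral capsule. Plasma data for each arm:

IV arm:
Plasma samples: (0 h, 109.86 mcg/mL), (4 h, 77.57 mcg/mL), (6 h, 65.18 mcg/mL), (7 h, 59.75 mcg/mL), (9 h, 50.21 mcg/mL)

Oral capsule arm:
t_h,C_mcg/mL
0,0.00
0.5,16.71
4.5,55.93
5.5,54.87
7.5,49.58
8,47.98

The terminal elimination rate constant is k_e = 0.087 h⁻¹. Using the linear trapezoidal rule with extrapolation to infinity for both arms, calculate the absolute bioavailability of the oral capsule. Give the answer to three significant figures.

F = 0.175

Trapezoidal AUC_0→9 (IV):
  [0→4]: (109.86+77.57)/2 × 4 = 374.86
  [4→6]: (77.57+65.18)/2 × 2 = 142.75
  [6→7]: (65.18+59.75)/2 × 1 = 62.465
  [7→9]: (59.75+50.21)/2 × 2 = 109.96
  Sum = 690.035 mcg/mL·h
IV tail: 50.21/0.087 = 577.126; AUC_iv,0→∞ = 690.035 + 577.126 = 1267.161 mcg/mL·h
Trapezoidal AUC_0→8 (oral capsule):
  [0→0.5]: (0.00+16.71)/2 × 0.5 = 4.1775
  [0.5→4.5]: (16.71+55.93)/2 × 4 = 145.28
  [4.5→5.5]: (55.93+54.87)/2 × 1 = 55.4
  [5.5→7.5]: (54.87+49.58)/2 × 2 = 104.45
  [7.5→8]: (49.58+47.98)/2 × 0.5 = 24.39
  Sum = 333.6975 mcg/mL·h
oral capsule tail: 47.98/0.087 = 551.494; AUC_ev,0→∞ = 333.6975 + 551.494 = 885.1915 mcg/mL·h
F = (AUC_ev/D_ev)/(AUC_iv/D_iv) = (885.1915/400)/(1267.161/100) = 2.21298/12.67161 = 0.1746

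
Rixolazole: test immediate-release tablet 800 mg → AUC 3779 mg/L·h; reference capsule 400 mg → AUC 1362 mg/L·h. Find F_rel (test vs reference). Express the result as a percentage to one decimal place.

F_rel = 138.7%

F_rel = (AUC_test/D_test) / (AUC_ref/D_ref)
      = (3779/800) / (1362/400)
      = 4.72375 / 3.405 = 1.3873 = 138.73%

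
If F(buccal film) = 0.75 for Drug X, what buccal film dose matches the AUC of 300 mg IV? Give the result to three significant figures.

D_buccal = 400 mg

For equal systemic exposure: F × D_ev = D_iv
D_ev = D_iv / F = 300 / 0.75 = 400 mg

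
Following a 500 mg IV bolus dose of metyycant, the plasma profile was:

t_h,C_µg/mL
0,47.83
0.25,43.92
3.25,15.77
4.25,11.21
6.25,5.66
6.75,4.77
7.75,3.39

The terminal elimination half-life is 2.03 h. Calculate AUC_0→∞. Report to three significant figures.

AUC = 148 µg/mL·h

Trapezoidal AUC_0→7.75:
  [0→0.25]: (47.83+43.92)/2 × 0.25 = 11.46875
  [0.25→3.25]: (43.92+15.77)/2 × 3 = 89.535
  [3.25→4.25]: (15.77+11.21)/2 × 1 = 13.49
  [4.25→6.25]: (11.21+5.66)/2 × 2 = 16.87
  [6.25→6.75]: (5.66+4.77)/2 × 0.5 = 2.6075
  [6.75→7.75]: (4.77+3.39)/2 × 1 = 4.08
  Sum = 138.05125 µg/mL·h
k_e = ln2 / t½ = 0.693147 / 2.03 = 0.3415 h^-1
Extrapolated tail: C_last / k_e = 3.39 / 0.3415 = 9.927
AUC_0→∞ = 138.05125 + 9.927 = 147.97825 µg/mL·h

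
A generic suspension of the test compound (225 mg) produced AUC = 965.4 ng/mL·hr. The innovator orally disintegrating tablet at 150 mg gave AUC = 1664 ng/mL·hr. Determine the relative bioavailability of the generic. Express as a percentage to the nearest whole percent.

F_rel = 39%

F_rel = (AUC_test/D_test) / (AUC_ref/D_ref)
      = (965.4/225) / (1664/150)
      = 4.29067 / 11.0933 = 0.3868 = 38.68%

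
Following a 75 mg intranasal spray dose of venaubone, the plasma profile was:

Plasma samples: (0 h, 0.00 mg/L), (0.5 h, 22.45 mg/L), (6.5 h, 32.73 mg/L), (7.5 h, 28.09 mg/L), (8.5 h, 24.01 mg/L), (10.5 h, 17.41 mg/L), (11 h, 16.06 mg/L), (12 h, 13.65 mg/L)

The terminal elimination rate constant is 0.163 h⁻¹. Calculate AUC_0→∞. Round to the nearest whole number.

Trapezoidal AUC_0→12:
  [0→0.5]: (0.00+22.45)/2 × 0.5 = 5.6125
  [0.5→6.5]: (22.45+32.73)/2 × 6 = 165.54
  [6.5→7.5]: (32.73+28.09)/2 × 1 = 30.41
  [7.5→8.5]: (28.09+24.01)/2 × 1 = 26.05
  [8.5→10.5]: (24.01+17.41)/2 × 2 = 41.42
  [10.5→11]: (17.41+16.06)/2 × 0.5 = 8.3675
  [11→12]: (16.06+13.65)/2 × 1 = 14.855
  Sum = 292.255 mg/L·h
Extrapolated tail: C_last / k_e = 13.65 / 0.163 = 83.742
AUC_0→∞ = 292.255 + 83.742 = 375.997 mg/L·h

AUC = 376 mg/L·h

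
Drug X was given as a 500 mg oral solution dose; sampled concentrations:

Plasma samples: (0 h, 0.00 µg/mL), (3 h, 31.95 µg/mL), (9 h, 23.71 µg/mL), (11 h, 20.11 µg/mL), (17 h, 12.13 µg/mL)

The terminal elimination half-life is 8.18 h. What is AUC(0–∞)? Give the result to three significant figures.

AUC = 499 µg/mL·h

Trapezoidal AUC_0→17:
  [0→3]: (0.00+31.95)/2 × 3 = 47.925
  [3→9]: (31.95+23.71)/2 × 6 = 166.98
  [9→11]: (23.71+20.11)/2 × 2 = 43.82
  [11→17]: (20.11+12.13)/2 × 6 = 96.72
  Sum = 355.445 µg/mL·h
k_e = ln2 / t½ = 0.693147 / 8.18 = 0.0847 h^-1
Extrapolated tail: C_last / k_e = 12.13 / 0.0847 = 143.211
AUC_0→∞ = 355.445 + 143.211 = 498.656 µg/mL·h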